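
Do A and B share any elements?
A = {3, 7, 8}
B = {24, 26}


Disjoint means A ∩ B = ∅.
A ∩ B = ∅
A ∩ B = ∅, so A and B are disjoint.

No — A and B share no elements (A ∩ B = ∅), so they are disjoint


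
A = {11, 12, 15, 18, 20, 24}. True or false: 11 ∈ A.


A = {11, 12, 15, 18, 20, 24}
Checking if 11 is in A
11 is in A → True

11 ∈ A


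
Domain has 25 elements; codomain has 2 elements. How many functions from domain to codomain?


Each of |A| = 25 inputs maps to any of |B| = 2 outputs.
# functions = |B|^|A| = 2^25
= 33554432

Number of functions = 33554432


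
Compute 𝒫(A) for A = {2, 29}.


|A| = 2, so |P(A)| = 2^2 = 4
Enumerate subsets by cardinality (0 to 2):
∅, {2}, {29}, {2, 29}

P(A) has 4 subsets: ∅, {2}, {29}, {2, 29}


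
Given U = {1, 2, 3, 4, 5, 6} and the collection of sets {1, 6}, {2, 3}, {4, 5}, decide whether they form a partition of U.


A partition requires: (1) non-empty parts, (2) pairwise disjoint, (3) union = U
Parts: {1, 6}, {2, 3}, {4, 5}
Union of parts: {1, 2, 3, 4, 5, 6}
U = {1, 2, 3, 4, 5, 6}
All non-empty? True
Pairwise disjoint? True
Covers U? True

Yes, valid partition


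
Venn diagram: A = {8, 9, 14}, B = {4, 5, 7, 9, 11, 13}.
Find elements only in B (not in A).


A = {8, 9, 14}
B = {4, 5, 7, 9, 11, 13}
Region: only in B (not in A)
Elements: {4, 5, 7, 11, 13}

Elements only in B (not in A): {4, 5, 7, 11, 13}


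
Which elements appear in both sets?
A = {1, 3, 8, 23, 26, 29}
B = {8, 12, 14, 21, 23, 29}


A ∩ B = elements in both A and B
A = {1, 3, 8, 23, 26, 29}
B = {8, 12, 14, 21, 23, 29}
A ∩ B = {8, 23, 29}

A ∩ B = {8, 23, 29}


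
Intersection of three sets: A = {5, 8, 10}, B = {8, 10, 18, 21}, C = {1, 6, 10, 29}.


A ∩ B = {8, 10}
(A ∩ B) ∩ C = {10}

A ∩ B ∩ C = {10}


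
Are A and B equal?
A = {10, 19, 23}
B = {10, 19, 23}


Two sets are equal iff they have exactly the same elements.
A = {10, 19, 23}
B = {10, 19, 23}
Same elements → A = B

Yes, A = B


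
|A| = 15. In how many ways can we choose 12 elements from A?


C(n,k) = n! / (k!(n-k)!)
C(15,12) = 15! / (12!3!)
= 455

C(15,12) = 455


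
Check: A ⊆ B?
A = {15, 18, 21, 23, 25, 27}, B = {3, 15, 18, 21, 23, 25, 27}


A ⊆ B means every element of A is in B.
All elements of A are in B.
So A ⊆ B.

Yes, A ⊆ B


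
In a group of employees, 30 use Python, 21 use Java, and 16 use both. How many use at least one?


|A ∪ B| = |A| + |B| - |A ∩ B|
= 30 + 21 - 16
= 35

|A ∪ B| = 35


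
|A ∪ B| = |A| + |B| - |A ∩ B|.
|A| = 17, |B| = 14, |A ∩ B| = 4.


|A ∪ B| = |A| + |B| - |A ∩ B|
= 17 + 14 - 4
= 27

|A ∪ B| = 27


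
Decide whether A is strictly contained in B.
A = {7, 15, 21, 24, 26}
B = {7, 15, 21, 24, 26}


A ⊂ B requires: A ⊆ B AND A ≠ B.
A ⊆ B? Yes
A = B? Yes
A = B, so A is not a PROPER subset.

No, A is not a proper subset of B


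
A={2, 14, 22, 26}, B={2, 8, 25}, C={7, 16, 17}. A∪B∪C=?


A ∪ B = {2, 8, 14, 22, 25, 26}
(A ∪ B) ∪ C = {2, 7, 8, 14, 16, 17, 22, 25, 26}

A ∪ B ∪ C = {2, 7, 8, 14, 16, 17, 22, 25, 26}


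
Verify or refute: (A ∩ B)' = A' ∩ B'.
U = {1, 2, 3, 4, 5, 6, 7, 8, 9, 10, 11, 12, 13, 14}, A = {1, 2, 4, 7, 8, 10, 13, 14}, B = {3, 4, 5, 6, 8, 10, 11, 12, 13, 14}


LHS: A ∩ B = {4, 8, 10, 13, 14}
(A ∩ B)' = U \ (A ∩ B) = {1, 2, 3, 5, 6, 7, 9, 11, 12}
A' = {3, 5, 6, 9, 11, 12}, B' = {1, 2, 7, 9}
Claimed RHS: A' ∩ B' = {9}
Identity is INVALID: LHS = {1, 2, 3, 5, 6, 7, 9, 11, 12} but the RHS claimed here equals {9}. The correct form is (A ∩ B)' = A' ∪ B'.

Identity is invalid: (A ∩ B)' = {1, 2, 3, 5, 6, 7, 9, 11, 12} but A' ∩ B' = {9}. The correct De Morgan law is (A ∩ B)' = A' ∪ B'.


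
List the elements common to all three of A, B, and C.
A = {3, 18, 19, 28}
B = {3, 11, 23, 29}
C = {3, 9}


A ∩ B = {3}
(A ∩ B) ∩ C = {3}

A ∩ B ∩ C = {3}


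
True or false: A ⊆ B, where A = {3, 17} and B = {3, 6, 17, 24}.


A ⊆ B means every element of A is in B.
All elements of A are in B.
So A ⊆ B.

Yes, A ⊆ B


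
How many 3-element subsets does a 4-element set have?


C(n,k) = n! / (k!(n-k)!)
C(4,3) = 4! / (3!1!)
= 4

C(4,3) = 4


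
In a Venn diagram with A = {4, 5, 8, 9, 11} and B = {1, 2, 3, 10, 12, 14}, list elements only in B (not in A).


A = {4, 5, 8, 9, 11}
B = {1, 2, 3, 10, 12, 14}
Region: only in B (not in A)
Elements: {1, 2, 3, 10, 12, 14}

Elements only in B (not in A): {1, 2, 3, 10, 12, 14}


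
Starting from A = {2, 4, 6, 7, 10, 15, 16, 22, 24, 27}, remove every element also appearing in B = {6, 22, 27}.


A \ B = elements in A but not in B
A = {2, 4, 6, 7, 10, 15, 16, 22, 24, 27}
B = {6, 22, 27}
Remove from A any elements in B
A \ B = {2, 4, 7, 10, 15, 16, 24}

A \ B = {2, 4, 7, 10, 15, 16, 24}


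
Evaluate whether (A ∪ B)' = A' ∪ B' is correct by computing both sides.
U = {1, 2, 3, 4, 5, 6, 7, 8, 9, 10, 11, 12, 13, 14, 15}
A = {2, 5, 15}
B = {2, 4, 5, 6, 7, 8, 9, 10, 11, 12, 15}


LHS: A ∪ B = {2, 4, 5, 6, 7, 8, 9, 10, 11, 12, 15}
(A ∪ B)' = U \ (A ∪ B) = {1, 3, 13, 14}
A' = {1, 3, 4, 6, 7, 8, 9, 10, 11, 12, 13, 14}, B' = {1, 3, 13, 14}
Claimed RHS: A' ∪ B' = {1, 3, 4, 6, 7, 8, 9, 10, 11, 12, 13, 14}
Identity is INVALID: LHS = {1, 3, 13, 14} but the RHS claimed here equals {1, 3, 4, 6, 7, 8, 9, 10, 11, 12, 13, 14}. The correct form is (A ∪ B)' = A' ∩ B'.

Identity is invalid: (A ∪ B)' = {1, 3, 13, 14} but A' ∪ B' = {1, 3, 4, 6, 7, 8, 9, 10, 11, 12, 13, 14}. The correct De Morgan law is (A ∪ B)' = A' ∩ B'.


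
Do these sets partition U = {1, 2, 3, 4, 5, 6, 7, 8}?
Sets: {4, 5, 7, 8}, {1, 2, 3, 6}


A partition requires: (1) non-empty parts, (2) pairwise disjoint, (3) union = U
Parts: {4, 5, 7, 8}, {1, 2, 3, 6}
Union of parts: {1, 2, 3, 4, 5, 6, 7, 8}
U = {1, 2, 3, 4, 5, 6, 7, 8}
All non-empty? True
Pairwise disjoint? True
Covers U? True

Yes, valid partition


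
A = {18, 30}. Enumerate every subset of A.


|A| = 2, so |P(A)| = 2^2 = 4
Enumerate subsets by cardinality (0 to 2):
∅, {18}, {30}, {18, 30}

P(A) has 4 subsets: ∅, {18}, {30}, {18, 30}


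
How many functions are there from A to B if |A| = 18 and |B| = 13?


Each of |A| = 18 inputs maps to any of |B| = 13 outputs.
# functions = |B|^|A| = 13^18
= 112455406951957393129

Number of functions = 112455406951957393129


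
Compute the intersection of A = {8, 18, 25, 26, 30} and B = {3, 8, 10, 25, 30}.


A ∩ B = elements in both A and B
A = {8, 18, 25, 26, 30}
B = {3, 8, 10, 25, 30}
A ∩ B = {8, 25, 30}

A ∩ B = {8, 25, 30}


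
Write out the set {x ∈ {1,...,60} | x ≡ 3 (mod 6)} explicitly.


Checking each candidate:
Condition: x in {1,...,60} with x ≡ 3 (mod 6)
Result = {3, 9, 15, 21, 27, 33, 39, 45, 51, 57}

{3, 9, 15, 21, 27, 33, 39, 45, 51, 57}


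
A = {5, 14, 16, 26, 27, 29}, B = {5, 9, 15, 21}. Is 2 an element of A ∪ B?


A = {5, 14, 16, 26, 27, 29}, B = {5, 9, 15, 21}
A ∪ B = all elements in A or B
A ∪ B = {5, 9, 14, 15, 16, 21, 26, 27, 29}
Checking if 2 ∈ A ∪ B
2 is not in A ∪ B → False

2 ∉ A ∪ B


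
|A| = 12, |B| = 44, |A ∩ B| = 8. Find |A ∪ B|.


|A ∪ B| = |A| + |B| - |A ∩ B|
= 12 + 44 - 8
= 48

|A ∪ B| = 48


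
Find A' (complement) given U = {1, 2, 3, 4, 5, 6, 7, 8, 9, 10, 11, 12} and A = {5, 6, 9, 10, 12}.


Aᶜ = U \ A = elements in U but not in A
U = {1, 2, 3, 4, 5, 6, 7, 8, 9, 10, 11, 12}
A = {5, 6, 9, 10, 12}
Aᶜ = {1, 2, 3, 4, 7, 8, 11}

Aᶜ = {1, 2, 3, 4, 7, 8, 11}


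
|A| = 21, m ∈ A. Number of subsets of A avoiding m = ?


Subsets of A avoiding m are subsets of A \ {m}, which has 20 elements.
Count = 2^(n-1) = 2^20
= 1048576

Number of subsets avoiding m = 1048576


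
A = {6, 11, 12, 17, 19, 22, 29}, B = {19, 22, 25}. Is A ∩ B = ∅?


Disjoint means A ∩ B = ∅.
A ∩ B = {19, 22}
A ∩ B ≠ ∅, so A and B are NOT disjoint.

No, A and B are not disjoint (A ∩ B = {19, 22})


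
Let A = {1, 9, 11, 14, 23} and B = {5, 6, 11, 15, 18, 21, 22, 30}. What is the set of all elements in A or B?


A ∪ B = all elements in A or B (or both)
A = {1, 9, 11, 14, 23}
B = {5, 6, 11, 15, 18, 21, 22, 30}
A ∪ B = {1, 5, 6, 9, 11, 14, 15, 18, 21, 22, 23, 30}

A ∪ B = {1, 5, 6, 9, 11, 14, 15, 18, 21, 22, 23, 30}


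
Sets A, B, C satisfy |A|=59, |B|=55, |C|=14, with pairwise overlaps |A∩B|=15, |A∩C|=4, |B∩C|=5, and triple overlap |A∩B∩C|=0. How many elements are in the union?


|A∪B∪C| = |A|+|B|+|C| - |A∩B|-|A∩C|-|B∩C| + |A∩B∩C|
= 59+55+14 - 15-4-5 + 0
= 128 - 24 + 0
= 104

|A ∪ B ∪ C| = 104


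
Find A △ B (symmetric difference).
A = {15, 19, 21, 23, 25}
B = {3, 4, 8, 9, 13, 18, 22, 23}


A △ B = (A \ B) ∪ (B \ A) = elements in exactly one of A or B
A \ B = {15, 19, 21, 25}
B \ A = {3, 4, 8, 9, 13, 18, 22}
A △ B = {3, 4, 8, 9, 13, 15, 18, 19, 21, 22, 25}

A △ B = {3, 4, 8, 9, 13, 15, 18, 19, 21, 22, 25}


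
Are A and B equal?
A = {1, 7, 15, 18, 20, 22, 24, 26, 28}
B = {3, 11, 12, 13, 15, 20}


Two sets are equal iff they have exactly the same elements.
A = {1, 7, 15, 18, 20, 22, 24, 26, 28}
B = {3, 11, 12, 13, 15, 20}
Differences: {1, 3, 7, 11, 12, 13, 18, 22, 24, 26, 28}
A ≠ B

No, A ≠ B


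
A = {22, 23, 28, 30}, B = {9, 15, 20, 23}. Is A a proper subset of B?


A ⊂ B requires: A ⊆ B AND A ≠ B.
A ⊆ B? No
A ⊄ B, so A is not a proper subset.

No, A is not a proper subset of B


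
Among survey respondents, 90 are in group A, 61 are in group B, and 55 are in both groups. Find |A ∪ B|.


|A ∪ B| = |A| + |B| - |A ∩ B|
= 90 + 61 - 55
= 96

|A ∪ B| = 96


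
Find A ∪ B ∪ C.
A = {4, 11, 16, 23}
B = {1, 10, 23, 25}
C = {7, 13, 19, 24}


A ∪ B = {1, 4, 10, 11, 16, 23, 25}
(A ∪ B) ∪ C = {1, 4, 7, 10, 11, 13, 16, 19, 23, 24, 25}

A ∪ B ∪ C = {1, 4, 7, 10, 11, 13, 16, 19, 23, 24, 25}


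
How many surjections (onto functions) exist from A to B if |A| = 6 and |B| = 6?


n = |A| = 6, k = |B| = 6. Surjections via inclusion-exclusion:
S(n,k) = Σ(-1)^i × C(k,i) × (k-i)^n, i=0 to k
i=0: (-1)^0×C(6,0)×6^6 = 46656
i=1: (-1)^1×C(6,1)×5^6 = -93750
i=2: (-1)^2×C(6,2)×4^6 = 61440
i=3: (-1)^3×C(6,3)×3^6 = -14580
i=4: (-1)^4×C(6,4)×2^6 = 960
i=5: (-1)^5×C(6,5)×1^6 = -6
i=6: (-1)^6×C(6,6)×0^6 = 0
Total = 720

Number of surjections = 720


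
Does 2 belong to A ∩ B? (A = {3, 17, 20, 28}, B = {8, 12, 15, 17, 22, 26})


A = {3, 17, 20, 28}, B = {8, 12, 15, 17, 22, 26}
A ∩ B = elements in both A and B
A ∩ B = {17}
Checking if 2 ∈ A ∩ B
2 is not in A ∩ B → False

2 ∉ A ∩ B


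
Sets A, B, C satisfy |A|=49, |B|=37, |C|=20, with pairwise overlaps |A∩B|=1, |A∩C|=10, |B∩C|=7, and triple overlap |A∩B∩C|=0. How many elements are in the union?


|A∪B∪C| = |A|+|B|+|C| - |A∩B|-|A∩C|-|B∩C| + |A∩B∩C|
= 49+37+20 - 1-10-7 + 0
= 106 - 18 + 0
= 88

|A ∪ B ∪ C| = 88


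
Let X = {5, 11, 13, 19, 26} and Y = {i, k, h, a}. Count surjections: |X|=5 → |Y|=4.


n = |X| = 5, k = |Y| = 4. Surjections via inclusion-exclusion:
S(n,k) = Σ(-1)^i × C(k,i) × (k-i)^n, i=0 to k
i=0: (-1)^0×C(4,0)×4^5 = 1024
i=1: (-1)^1×C(4,1)×3^5 = -972
i=2: (-1)^2×C(4,2)×2^5 = 192
i=3: (-1)^3×C(4,3)×1^5 = -4
i=4: (-1)^4×C(4,4)×0^5 = 0
Total = 240

Number of surjections = 240


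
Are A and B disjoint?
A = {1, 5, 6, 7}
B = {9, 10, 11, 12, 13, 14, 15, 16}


Disjoint means A ∩ B = ∅.
A ∩ B = ∅
A ∩ B = ∅, so A and B are disjoint.

Yes, A and B are disjoint


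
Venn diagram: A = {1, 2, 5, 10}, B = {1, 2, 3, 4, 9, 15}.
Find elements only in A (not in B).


A = {1, 2, 5, 10}
B = {1, 2, 3, 4, 9, 15}
Region: only in A (not in B)
Elements: {5, 10}

Elements only in A (not in B): {5, 10}


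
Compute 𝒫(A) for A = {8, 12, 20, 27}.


|A| = 4, so |P(A)| = 2^4 = 16
Enumerate subsets by cardinality (0 to 4):
∅, {8}, {12}, {20}, {27}, {8, 12}, {8, 20}, {8, 27}, {12, 20}, {12, 27}, {20, 27}, {8, 12, 20}, {8, 12, 27}, {8, 20, 27}, {12, 20, 27}, {8, 12, 20, 27}

P(A) has 16 subsets: ∅, {8}, {12}, {20}, {27}, {8, 12}, {8, 20}, {8, 27}, {12, 20}, {12, 27}, {20, 27}, {8, 12, 20}, {8, 12, 27}, {8, 20, 27}, {12, 20, 27}, {8, 12, 20, 27}


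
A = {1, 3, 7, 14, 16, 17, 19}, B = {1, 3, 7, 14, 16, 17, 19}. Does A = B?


Two sets are equal iff they have exactly the same elements.
A = {1, 3, 7, 14, 16, 17, 19}
B = {1, 3, 7, 14, 16, 17, 19}
Same elements → A = B

Yes, A = B


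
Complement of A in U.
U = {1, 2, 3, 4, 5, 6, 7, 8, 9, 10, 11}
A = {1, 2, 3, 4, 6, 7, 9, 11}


Aᶜ = U \ A = elements in U but not in A
U = {1, 2, 3, 4, 5, 6, 7, 8, 9, 10, 11}
A = {1, 2, 3, 4, 6, 7, 9, 11}
Aᶜ = {5, 8, 10}

Aᶜ = {5, 8, 10}


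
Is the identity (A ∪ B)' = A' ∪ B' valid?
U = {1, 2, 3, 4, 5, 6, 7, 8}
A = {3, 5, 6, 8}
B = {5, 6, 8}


LHS: A ∪ B = {3, 5, 6, 8}
(A ∪ B)' = U \ (A ∪ B) = {1, 2, 4, 7}
A' = {1, 2, 4, 7}, B' = {1, 2, 3, 4, 7}
Claimed RHS: A' ∪ B' = {1, 2, 3, 4, 7}
Identity is INVALID: LHS = {1, 2, 4, 7} but the RHS claimed here equals {1, 2, 3, 4, 7}. The correct form is (A ∪ B)' = A' ∩ B'.

Identity is invalid: (A ∪ B)' = {1, 2, 4, 7} but A' ∪ B' = {1, 2, 3, 4, 7}. The correct De Morgan law is (A ∪ B)' = A' ∩ B'.


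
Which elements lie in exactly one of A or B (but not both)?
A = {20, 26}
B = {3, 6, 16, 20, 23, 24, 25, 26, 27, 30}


A △ B = (A \ B) ∪ (B \ A) = elements in exactly one of A or B
A \ B = ∅
B \ A = {3, 6, 16, 23, 24, 25, 27, 30}
A △ B = {3, 6, 16, 23, 24, 25, 27, 30}

A △ B = {3, 6, 16, 23, 24, 25, 27, 30}


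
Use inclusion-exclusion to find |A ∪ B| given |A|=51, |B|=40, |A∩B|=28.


|A ∪ B| = |A| + |B| - |A ∩ B|
= 51 + 40 - 28
= 63

|A ∪ B| = 63


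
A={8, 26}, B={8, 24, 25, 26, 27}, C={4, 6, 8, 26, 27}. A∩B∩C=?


A ∩ B = {8, 26}
(A ∩ B) ∩ C = {8, 26}

A ∩ B ∩ C = {8, 26}


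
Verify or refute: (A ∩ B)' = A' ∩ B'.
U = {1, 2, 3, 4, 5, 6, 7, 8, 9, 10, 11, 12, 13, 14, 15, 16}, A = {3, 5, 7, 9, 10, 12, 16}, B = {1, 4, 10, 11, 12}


LHS: A ∩ B = {10, 12}
(A ∩ B)' = U \ (A ∩ B) = {1, 2, 3, 4, 5, 6, 7, 8, 9, 11, 13, 14, 15, 16}
A' = {1, 2, 4, 6, 8, 11, 13, 14, 15}, B' = {2, 3, 5, 6, 7, 8, 9, 13, 14, 15, 16}
Claimed RHS: A' ∩ B' = {2, 6, 8, 13, 14, 15}
Identity is INVALID: LHS = {1, 2, 3, 4, 5, 6, 7, 8, 9, 11, 13, 14, 15, 16} but the RHS claimed here equals {2, 6, 8, 13, 14, 15}. The correct form is (A ∩ B)' = A' ∪ B'.

Identity is invalid: (A ∩ B)' = {1, 2, 3, 4, 5, 6, 7, 8, 9, 11, 13, 14, 15, 16} but A' ∩ B' = {2, 6, 8, 13, 14, 15}. The correct De Morgan law is (A ∩ B)' = A' ∪ B'.


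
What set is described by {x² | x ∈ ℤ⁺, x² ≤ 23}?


Checking each candidate:
Condition: positive perfect squares ≤ 23
Result = {1, 4, 9, 16}

{1, 4, 9, 16}


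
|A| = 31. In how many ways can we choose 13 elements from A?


C(n,k) = n! / (k!(n-k)!)
C(31,13) = 31! / (13!18!)
= 206253075

C(31,13) = 206253075


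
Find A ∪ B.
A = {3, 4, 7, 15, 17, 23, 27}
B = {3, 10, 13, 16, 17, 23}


A ∪ B = all elements in A or B (or both)
A = {3, 4, 7, 15, 17, 23, 27}
B = {3, 10, 13, 16, 17, 23}
A ∪ B = {3, 4, 7, 10, 13, 15, 16, 17, 23, 27}

A ∪ B = {3, 4, 7, 10, 13, 15, 16, 17, 23, 27}


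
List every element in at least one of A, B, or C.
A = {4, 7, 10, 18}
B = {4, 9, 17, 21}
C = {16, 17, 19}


A ∪ B = {4, 7, 9, 10, 17, 18, 21}
(A ∪ B) ∪ C = {4, 7, 9, 10, 16, 17, 18, 19, 21}

A ∪ B ∪ C = {4, 7, 9, 10, 16, 17, 18, 19, 21}


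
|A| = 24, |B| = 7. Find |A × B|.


|A × B| = |A| × |B|
= 24 × 7
= 168

|A × B| = 168


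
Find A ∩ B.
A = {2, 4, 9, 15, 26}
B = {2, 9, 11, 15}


A ∩ B = elements in both A and B
A = {2, 4, 9, 15, 26}
B = {2, 9, 11, 15}
A ∩ B = {2, 9, 15}

A ∩ B = {2, 9, 15}


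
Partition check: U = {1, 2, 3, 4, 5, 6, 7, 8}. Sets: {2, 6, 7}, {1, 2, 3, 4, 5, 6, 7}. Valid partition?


A partition requires: (1) non-empty parts, (2) pairwise disjoint, (3) union = U
Parts: {2, 6, 7}, {1, 2, 3, 4, 5, 6, 7}
Union of parts: {1, 2, 3, 4, 5, 6, 7}
U = {1, 2, 3, 4, 5, 6, 7, 8}
All non-empty? True
Pairwise disjoint? False
Covers U? False

No, not a valid partition


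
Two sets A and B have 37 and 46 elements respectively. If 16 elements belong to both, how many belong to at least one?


|A ∪ B| = |A| + |B| - |A ∩ B|
= 37 + 46 - 16
= 67

|A ∪ B| = 67


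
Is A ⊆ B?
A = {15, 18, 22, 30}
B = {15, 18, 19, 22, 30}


A ⊆ B means every element of A is in B.
All elements of A are in B.
So A ⊆ B.

Yes, A ⊆ B


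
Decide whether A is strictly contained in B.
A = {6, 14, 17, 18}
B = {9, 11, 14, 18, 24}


A ⊂ B requires: A ⊆ B AND A ≠ B.
A ⊆ B? No
A ⊄ B, so A is not a proper subset.

No, A is not a proper subset of B


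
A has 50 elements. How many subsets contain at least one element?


Total subsets = 2^n = 2^50 = 1125899906842624
Non-empty subsets exclude the empty set: 2^n - 1
= 1125899906842624 - 1
= 1125899906842623

Number of non-empty subsets = 1125899906842623


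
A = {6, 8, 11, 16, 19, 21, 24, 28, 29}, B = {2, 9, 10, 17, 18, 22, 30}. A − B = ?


A \ B = elements in A but not in B
A = {6, 8, 11, 16, 19, 21, 24, 28, 29}
B = {2, 9, 10, 17, 18, 22, 30}
Remove from A any elements in B
A \ B = {6, 8, 11, 16, 19, 21, 24, 28, 29}

A \ B = {6, 8, 11, 16, 19, 21, 24, 28, 29}


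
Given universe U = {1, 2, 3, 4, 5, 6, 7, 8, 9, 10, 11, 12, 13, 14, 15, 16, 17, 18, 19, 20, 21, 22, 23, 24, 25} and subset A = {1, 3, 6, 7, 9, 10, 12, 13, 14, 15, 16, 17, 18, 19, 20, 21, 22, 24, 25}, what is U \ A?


Aᶜ = U \ A = elements in U but not in A
U = {1, 2, 3, 4, 5, 6, 7, 8, 9, 10, 11, 12, 13, 14, 15, 16, 17, 18, 19, 20, 21, 22, 23, 24, 25}
A = {1, 3, 6, 7, 9, 10, 12, 13, 14, 15, 16, 17, 18, 19, 20, 21, 22, 24, 25}
Aᶜ = {2, 4, 5, 8, 11, 23}

Aᶜ = {2, 4, 5, 8, 11, 23}


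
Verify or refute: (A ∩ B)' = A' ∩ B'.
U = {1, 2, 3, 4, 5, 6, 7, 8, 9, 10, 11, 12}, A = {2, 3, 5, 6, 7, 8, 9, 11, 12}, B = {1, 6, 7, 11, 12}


LHS: A ∩ B = {6, 7, 11, 12}
(A ∩ B)' = U \ (A ∩ B) = {1, 2, 3, 4, 5, 8, 9, 10}
A' = {1, 4, 10}, B' = {2, 3, 4, 5, 8, 9, 10}
Claimed RHS: A' ∩ B' = {4, 10}
Identity is INVALID: LHS = {1, 2, 3, 4, 5, 8, 9, 10} but the RHS claimed here equals {4, 10}. The correct form is (A ∩ B)' = A' ∪ B'.

Identity is invalid: (A ∩ B)' = {1, 2, 3, 4, 5, 8, 9, 10} but A' ∩ B' = {4, 10}. The correct De Morgan law is (A ∩ B)' = A' ∪ B'.


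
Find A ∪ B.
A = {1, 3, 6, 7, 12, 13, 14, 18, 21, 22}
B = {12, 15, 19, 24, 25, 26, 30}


A ∪ B = all elements in A or B (or both)
A = {1, 3, 6, 7, 12, 13, 14, 18, 21, 22}
B = {12, 15, 19, 24, 25, 26, 30}
A ∪ B = {1, 3, 6, 7, 12, 13, 14, 15, 18, 19, 21, 22, 24, 25, 26, 30}

A ∪ B = {1, 3, 6, 7, 12, 13, 14, 15, 18, 19, 21, 22, 24, 25, 26, 30}


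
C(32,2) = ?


C(n,k) = n! / (k!(n-k)!)
C(32,2) = 32! / (2!30!)
= 496

C(32,2) = 496


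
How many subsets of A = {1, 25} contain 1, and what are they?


A subset of A contains 1 iff the remaining 1 elements form any subset of A \ {1}.
Count: 2^(n-1) = 2^1 = 2
Subsets containing 1: {1}, {1, 25}

Subsets containing 1 (2 total): {1}, {1, 25}


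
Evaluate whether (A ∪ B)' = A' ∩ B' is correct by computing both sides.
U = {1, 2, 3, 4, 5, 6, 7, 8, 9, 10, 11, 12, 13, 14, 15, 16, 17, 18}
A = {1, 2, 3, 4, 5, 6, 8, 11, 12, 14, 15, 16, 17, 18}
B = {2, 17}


LHS: A ∪ B = {1, 2, 3, 4, 5, 6, 8, 11, 12, 14, 15, 16, 17, 18}
(A ∪ B)' = U \ (A ∪ B) = {7, 9, 10, 13}
A' = {7, 9, 10, 13}, B' = {1, 3, 4, 5, 6, 7, 8, 9, 10, 11, 12, 13, 14, 15, 16, 18}
Claimed RHS: A' ∩ B' = {7, 9, 10, 13}
Identity is VALID: LHS = RHS = {7, 9, 10, 13} ✓

Identity is valid. (A ∪ B)' = A' ∩ B' = {7, 9, 10, 13}


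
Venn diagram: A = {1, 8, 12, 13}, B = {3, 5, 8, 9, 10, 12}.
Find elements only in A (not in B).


A = {1, 8, 12, 13}
B = {3, 5, 8, 9, 10, 12}
Region: only in A (not in B)
Elements: {1, 13}

Elements only in A (not in B): {1, 13}


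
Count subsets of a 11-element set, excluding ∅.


Total subsets = 2^n = 2^11 = 2048
Non-empty subsets exclude the empty set: 2^n - 1
= 2048 - 1
= 2047

Number of non-empty subsets = 2047


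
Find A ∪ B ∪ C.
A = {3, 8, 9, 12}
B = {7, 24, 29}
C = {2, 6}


A ∪ B = {3, 7, 8, 9, 12, 24, 29}
(A ∪ B) ∪ C = {2, 3, 6, 7, 8, 9, 12, 24, 29}

A ∪ B ∪ C = {2, 3, 6, 7, 8, 9, 12, 24, 29}


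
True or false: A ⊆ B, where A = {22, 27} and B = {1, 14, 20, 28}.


A ⊆ B means every element of A is in B.
Elements in A not in B: {22, 27}
So A ⊄ B.

No, A ⊄ B


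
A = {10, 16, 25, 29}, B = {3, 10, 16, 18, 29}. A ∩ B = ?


A ∩ B = elements in both A and B
A = {10, 16, 25, 29}
B = {3, 10, 16, 18, 29}
A ∩ B = {10, 16, 29}

A ∩ B = {10, 16, 29}


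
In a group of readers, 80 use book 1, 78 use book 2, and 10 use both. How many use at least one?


|A ∪ B| = |A| + |B| - |A ∩ B|
= 80 + 78 - 10
= 148

|A ∪ B| = 148


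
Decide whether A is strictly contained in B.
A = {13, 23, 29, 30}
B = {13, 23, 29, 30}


A ⊂ B requires: A ⊆ B AND A ≠ B.
A ⊆ B? Yes
A = B? Yes
A = B, so A is not a PROPER subset.

No, A is not a proper subset of B


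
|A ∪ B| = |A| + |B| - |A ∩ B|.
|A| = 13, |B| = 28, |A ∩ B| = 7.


|A ∪ B| = |A| + |B| - |A ∩ B|
= 13 + 28 - 7
= 34

|A ∪ B| = 34


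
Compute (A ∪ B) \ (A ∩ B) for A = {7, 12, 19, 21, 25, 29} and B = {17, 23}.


A △ B = (A \ B) ∪ (B \ A) = elements in exactly one of A or B
A \ B = {7, 12, 19, 21, 25, 29}
B \ A = {17, 23}
A △ B = {7, 12, 17, 19, 21, 23, 25, 29}

A △ B = {7, 12, 17, 19, 21, 23, 25, 29}


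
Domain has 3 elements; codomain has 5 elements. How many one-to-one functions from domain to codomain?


An injection sends each of |A| = 3 inputs to a distinct output in B.
# injections = |B|·(|B|-1)·…·(|B|-|A|+1) = 5! / (5 - 3)!
= 5 × 4 × 3
= 60

Number of injections = 60


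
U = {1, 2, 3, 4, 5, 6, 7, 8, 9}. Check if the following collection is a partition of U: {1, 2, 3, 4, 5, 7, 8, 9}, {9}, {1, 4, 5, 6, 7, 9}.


A partition requires: (1) non-empty parts, (2) pairwise disjoint, (3) union = U
Parts: {1, 2, 3, 4, 5, 7, 8, 9}, {9}, {1, 4, 5, 6, 7, 9}
Union of parts: {1, 2, 3, 4, 5, 6, 7, 8, 9}
U = {1, 2, 3, 4, 5, 6, 7, 8, 9}
All non-empty? True
Pairwise disjoint? False
Covers U? True

No, not a valid partition


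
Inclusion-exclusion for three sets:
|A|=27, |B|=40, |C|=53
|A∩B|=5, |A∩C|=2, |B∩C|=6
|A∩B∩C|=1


|A∪B∪C| = |A|+|B|+|C| - |A∩B|-|A∩C|-|B∩C| + |A∩B∩C|
= 27+40+53 - 5-2-6 + 1
= 120 - 13 + 1
= 108

|A ∪ B ∪ C| = 108


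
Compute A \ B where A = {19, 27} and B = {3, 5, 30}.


A \ B = elements in A but not in B
A = {19, 27}
B = {3, 5, 30}
Remove from A any elements in B
A \ B = {19, 27}

A \ B = {19, 27}


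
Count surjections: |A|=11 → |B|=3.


n = |A| = 11, k = |B| = 3. Surjections via inclusion-exclusion:
S(n,k) = Σ(-1)^i × C(k,i) × (k-i)^n, i=0 to k
i=0: (-1)^0×C(3,0)×3^11 = 177147
i=1: (-1)^1×C(3,1)×2^11 = -6144
i=2: (-1)^2×C(3,2)×1^11 = 3
i=3: (-1)^3×C(3,3)×0^11 = 0
Total = 171006

Number of surjections = 171006


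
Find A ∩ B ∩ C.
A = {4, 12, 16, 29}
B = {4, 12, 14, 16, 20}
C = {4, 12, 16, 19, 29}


A ∩ B = {4, 12, 16}
(A ∩ B) ∩ C = {4, 12, 16}

A ∩ B ∩ C = {4, 12, 16}


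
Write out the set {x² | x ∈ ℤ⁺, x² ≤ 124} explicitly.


Checking each candidate:
Condition: positive perfect squares ≤ 124
Result = {1, 4, 9, 16, 25, 36, 49, 64, 81, 100, 121}

{1, 4, 9, 16, 25, 36, 49, 64, 81, 100, 121}


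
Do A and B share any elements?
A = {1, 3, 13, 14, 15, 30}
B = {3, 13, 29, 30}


Disjoint means A ∩ B = ∅.
A ∩ B = {3, 13, 30}
A ∩ B ≠ ∅, so A and B are NOT disjoint.

Yes — A and B share the element(s) of A ∩ B = {3, 13, 30}, so they are not disjoint


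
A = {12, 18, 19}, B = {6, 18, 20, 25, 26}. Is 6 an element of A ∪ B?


A = {12, 18, 19}, B = {6, 18, 20, 25, 26}
A ∪ B = all elements in A or B
A ∪ B = {6, 12, 18, 19, 20, 25, 26}
Checking if 6 ∈ A ∪ B
6 is in A ∪ B → True

6 ∈ A ∪ B


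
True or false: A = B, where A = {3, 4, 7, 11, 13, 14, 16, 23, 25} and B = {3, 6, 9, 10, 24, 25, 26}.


Two sets are equal iff they have exactly the same elements.
A = {3, 4, 7, 11, 13, 14, 16, 23, 25}
B = {3, 6, 9, 10, 24, 25, 26}
Differences: {4, 6, 7, 9, 10, 11, 13, 14, 16, 23, 24, 26}
A ≠ B

No, A ≠ B


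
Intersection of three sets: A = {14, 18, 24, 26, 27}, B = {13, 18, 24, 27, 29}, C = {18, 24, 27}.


A ∩ B = {18, 24, 27}
(A ∩ B) ∩ C = {18, 24, 27}

A ∩ B ∩ C = {18, 24, 27}


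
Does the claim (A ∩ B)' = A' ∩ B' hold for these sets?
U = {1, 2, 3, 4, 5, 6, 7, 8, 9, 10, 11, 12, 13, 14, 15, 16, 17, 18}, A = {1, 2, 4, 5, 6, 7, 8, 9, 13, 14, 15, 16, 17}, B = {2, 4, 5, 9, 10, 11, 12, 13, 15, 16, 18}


LHS: A ∩ B = {2, 4, 5, 9, 13, 15, 16}
(A ∩ B)' = U \ (A ∩ B) = {1, 3, 6, 7, 8, 10, 11, 12, 14, 17, 18}
A' = {3, 10, 11, 12, 18}, B' = {1, 3, 6, 7, 8, 14, 17}
Claimed RHS: A' ∩ B' = {3}
Identity is INVALID: LHS = {1, 3, 6, 7, 8, 10, 11, 12, 14, 17, 18} but the RHS claimed here equals {3}. The correct form is (A ∩ B)' = A' ∪ B'.

Identity is invalid: (A ∩ B)' = {1, 3, 6, 7, 8, 10, 11, 12, 14, 17, 18} but A' ∩ B' = {3}. The correct De Morgan law is (A ∩ B)' = A' ∪ B'.


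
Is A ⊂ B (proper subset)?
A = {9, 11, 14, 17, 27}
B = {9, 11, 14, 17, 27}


A ⊂ B requires: A ⊆ B AND A ≠ B.
A ⊆ B? Yes
A = B? Yes
A = B, so A is not a PROPER subset.

No, A is not a proper subset of B


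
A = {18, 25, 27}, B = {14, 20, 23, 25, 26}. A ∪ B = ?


A ∪ B = all elements in A or B (or both)
A = {18, 25, 27}
B = {14, 20, 23, 25, 26}
A ∪ B = {14, 18, 20, 23, 25, 26, 27}

A ∪ B = {14, 18, 20, 23, 25, 26, 27}


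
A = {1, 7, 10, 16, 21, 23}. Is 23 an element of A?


A = {1, 7, 10, 16, 21, 23}
Checking if 23 is in A
23 is in A → True

23 ∈ A


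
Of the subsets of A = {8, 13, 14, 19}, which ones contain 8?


A subset of A contains 8 iff the remaining 3 elements form any subset of A \ {8}.
Count: 2^(n-1) = 2^3 = 8
Subsets containing 8: {8}, {8, 13}, {8, 14}, {8, 19}, {8, 13, 14}, {8, 13, 19}, {8, 14, 19}, {8, 13, 14, 19}

Subsets containing 8 (8 total): {8}, {8, 13}, {8, 14}, {8, 19}, {8, 13, 14}, {8, 13, 19}, {8, 14, 19}, {8, 13, 14, 19}


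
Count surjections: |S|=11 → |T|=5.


n = |S| = 11, k = |T| = 5. Surjections via inclusion-exclusion:
S(n,k) = Σ(-1)^i × C(k,i) × (k-i)^n, i=0 to k
i=0: (-1)^0×C(5,0)×5^11 = 48828125
i=1: (-1)^1×C(5,1)×4^11 = -20971520
i=2: (-1)^2×C(5,2)×3^11 = 1771470
i=3: (-1)^3×C(5,3)×2^11 = -20480
i=4: (-1)^4×C(5,4)×1^11 = 5
i=5: (-1)^5×C(5,5)×0^11 = 0
Total = 29607600

Number of surjections = 29607600


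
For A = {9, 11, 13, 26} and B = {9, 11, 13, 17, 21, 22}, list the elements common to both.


A ∩ B = elements in both A and B
A = {9, 11, 13, 26}
B = {9, 11, 13, 17, 21, 22}
A ∩ B = {9, 11, 13}

A ∩ B = {9, 11, 13}


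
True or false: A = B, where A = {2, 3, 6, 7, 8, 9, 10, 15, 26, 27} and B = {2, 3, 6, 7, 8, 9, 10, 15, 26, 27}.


Two sets are equal iff they have exactly the same elements.
A = {2, 3, 6, 7, 8, 9, 10, 15, 26, 27}
B = {2, 3, 6, 7, 8, 9, 10, 15, 26, 27}
Same elements → A = B

Yes, A = B


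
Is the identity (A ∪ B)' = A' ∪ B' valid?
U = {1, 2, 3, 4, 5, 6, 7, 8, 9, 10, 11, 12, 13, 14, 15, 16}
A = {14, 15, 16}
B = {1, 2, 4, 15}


LHS: A ∪ B = {1, 2, 4, 14, 15, 16}
(A ∪ B)' = U \ (A ∪ B) = {3, 5, 6, 7, 8, 9, 10, 11, 12, 13}
A' = {1, 2, 3, 4, 5, 6, 7, 8, 9, 10, 11, 12, 13}, B' = {3, 5, 6, 7, 8, 9, 10, 11, 12, 13, 14, 16}
Claimed RHS: A' ∪ B' = {1, 2, 3, 4, 5, 6, 7, 8, 9, 10, 11, 12, 13, 14, 16}
Identity is INVALID: LHS = {3, 5, 6, 7, 8, 9, 10, 11, 12, 13} but the RHS claimed here equals {1, 2, 3, 4, 5, 6, 7, 8, 9, 10, 11, 12, 13, 14, 16}. The correct form is (A ∪ B)' = A' ∩ B'.

Identity is invalid: (A ∪ B)' = {3, 5, 6, 7, 8, 9, 10, 11, 12, 13} but A' ∪ B' = {1, 2, 3, 4, 5, 6, 7, 8, 9, 10, 11, 12, 13, 14, 16}. The correct De Morgan law is (A ∪ B)' = A' ∩ B'.


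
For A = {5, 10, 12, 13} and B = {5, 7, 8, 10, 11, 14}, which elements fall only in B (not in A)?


A = {5, 10, 12, 13}
B = {5, 7, 8, 10, 11, 14}
Region: only in B (not in A)
Elements: {7, 8, 11, 14}

Elements only in B (not in A): {7, 8, 11, 14}


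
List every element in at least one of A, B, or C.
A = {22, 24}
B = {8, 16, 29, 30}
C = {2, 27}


A ∪ B = {8, 16, 22, 24, 29, 30}
(A ∪ B) ∪ C = {2, 8, 16, 22, 24, 27, 29, 30}

A ∪ B ∪ C = {2, 8, 16, 22, 24, 27, 29, 30}


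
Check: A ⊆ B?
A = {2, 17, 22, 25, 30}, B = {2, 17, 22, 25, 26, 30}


A ⊆ B means every element of A is in B.
All elements of A are in B.
So A ⊆ B.

Yes, A ⊆ B


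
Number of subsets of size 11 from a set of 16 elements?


C(n,k) = n! / (k!(n-k)!)
C(16,11) = 16! / (11!5!)
= 4368

C(16,11) = 4368


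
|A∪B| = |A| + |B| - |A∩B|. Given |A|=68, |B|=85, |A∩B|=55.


|A ∪ B| = |A| + |B| - |A ∩ B|
= 68 + 85 - 55
= 98

|A ∪ B| = 98


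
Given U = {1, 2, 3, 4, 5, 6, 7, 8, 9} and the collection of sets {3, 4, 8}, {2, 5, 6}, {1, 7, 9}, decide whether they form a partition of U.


A partition requires: (1) non-empty parts, (2) pairwise disjoint, (3) union = U
Parts: {3, 4, 8}, {2, 5, 6}, {1, 7, 9}
Union of parts: {1, 2, 3, 4, 5, 6, 7, 8, 9}
U = {1, 2, 3, 4, 5, 6, 7, 8, 9}
All non-empty? True
Pairwise disjoint? True
Covers U? True

Yes, valid partition


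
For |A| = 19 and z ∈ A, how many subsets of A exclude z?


Subsets of A avoiding z are subsets of A \ {z}, which has 18 elements.
Count = 2^(n-1) = 2^18
= 262144

Number of subsets avoiding z = 262144


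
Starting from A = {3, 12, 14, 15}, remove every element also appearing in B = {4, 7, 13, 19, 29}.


A \ B = elements in A but not in B
A = {3, 12, 14, 15}
B = {4, 7, 13, 19, 29}
Remove from A any elements in B
A \ B = {3, 12, 14, 15}

A \ B = {3, 12, 14, 15}


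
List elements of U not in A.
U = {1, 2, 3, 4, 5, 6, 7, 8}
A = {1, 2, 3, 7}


Aᶜ = U \ A = elements in U but not in A
U = {1, 2, 3, 4, 5, 6, 7, 8}
A = {1, 2, 3, 7}
Aᶜ = {4, 5, 6, 8}

Aᶜ = {4, 5, 6, 8}


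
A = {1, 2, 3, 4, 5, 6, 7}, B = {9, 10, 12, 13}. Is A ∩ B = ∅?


Disjoint means A ∩ B = ∅.
A ∩ B = ∅
A ∩ B = ∅, so A and B are disjoint.

Yes, A and B are disjoint


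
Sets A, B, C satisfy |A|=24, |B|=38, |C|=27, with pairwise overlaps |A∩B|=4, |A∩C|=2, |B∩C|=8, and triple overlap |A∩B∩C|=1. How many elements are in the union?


|A∪B∪C| = |A|+|B|+|C| - |A∩B|-|A∩C|-|B∩C| + |A∩B∩C|
= 24+38+27 - 4-2-8 + 1
= 89 - 14 + 1
= 76

|A ∪ B ∪ C| = 76


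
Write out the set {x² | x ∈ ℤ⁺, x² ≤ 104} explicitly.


Checking each candidate:
Condition: positive perfect squares ≤ 104
Result = {1, 4, 9, 16, 25, 36, 49, 64, 81, 100}

{1, 4, 9, 16, 25, 36, 49, 64, 81, 100}


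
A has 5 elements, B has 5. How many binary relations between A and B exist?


A relation from A to B is any subset of A × B.
|A × B| = 5 × 5 = 25
# relations = 2^|A × B| = 2^25 = 33554432

Number of relations = 33554432


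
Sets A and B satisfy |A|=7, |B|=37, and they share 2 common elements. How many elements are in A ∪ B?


|A ∪ B| = |A| + |B| - |A ∩ B|
= 7 + 37 - 2
= 42

|A ∪ B| = 42


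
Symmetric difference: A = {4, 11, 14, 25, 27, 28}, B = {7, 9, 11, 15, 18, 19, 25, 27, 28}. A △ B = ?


A △ B = (A \ B) ∪ (B \ A) = elements in exactly one of A or B
A \ B = {4, 14}
B \ A = {7, 9, 15, 18, 19}
A △ B = {4, 7, 9, 14, 15, 18, 19}

A △ B = {4, 7, 9, 14, 15, 18, 19}


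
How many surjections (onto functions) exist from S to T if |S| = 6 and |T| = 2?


n = |S| = 6, k = |T| = 2. Surjections via inclusion-exclusion:
S(n,k) = Σ(-1)^i × C(k,i) × (k-i)^n, i=0 to k
i=0: (-1)^0×C(2,0)×2^6 = 64
i=1: (-1)^1×C(2,1)×1^6 = -2
i=2: (-1)^2×C(2,2)×0^6 = 0
Total = 62

Number of surjections = 62


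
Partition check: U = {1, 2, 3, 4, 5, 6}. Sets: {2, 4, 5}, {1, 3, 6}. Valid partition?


A partition requires: (1) non-empty parts, (2) pairwise disjoint, (3) union = U
Parts: {2, 4, 5}, {1, 3, 6}
Union of parts: {1, 2, 3, 4, 5, 6}
U = {1, 2, 3, 4, 5, 6}
All non-empty? True
Pairwise disjoint? True
Covers U? True

Yes, valid partition


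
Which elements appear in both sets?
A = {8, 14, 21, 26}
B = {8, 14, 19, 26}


A ∩ B = elements in both A and B
A = {8, 14, 21, 26}
B = {8, 14, 19, 26}
A ∩ B = {8, 14, 26}

A ∩ B = {8, 14, 26}


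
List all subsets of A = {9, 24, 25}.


|A| = 3, so |P(A)| = 2^3 = 8
Enumerate subsets by cardinality (0 to 3):
∅, {9}, {24}, {25}, {9, 24}, {9, 25}, {24, 25}, {9, 24, 25}

P(A) has 8 subsets: ∅, {9}, {24}, {25}, {9, 24}, {9, 25}, {24, 25}, {9, 24, 25}


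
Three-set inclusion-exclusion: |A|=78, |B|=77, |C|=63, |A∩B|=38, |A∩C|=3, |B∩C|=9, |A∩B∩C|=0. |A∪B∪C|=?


|A∪B∪C| = |A|+|B|+|C| - |A∩B|-|A∩C|-|B∩C| + |A∩B∩C|
= 78+77+63 - 38-3-9 + 0
= 218 - 50 + 0
= 168

|A ∪ B ∪ C| = 168


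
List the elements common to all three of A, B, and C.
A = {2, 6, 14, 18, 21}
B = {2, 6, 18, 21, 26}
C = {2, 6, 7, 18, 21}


A ∩ B = {2, 6, 18, 21}
(A ∩ B) ∩ C = {2, 6, 18, 21}

A ∩ B ∩ C = {2, 6, 18, 21}


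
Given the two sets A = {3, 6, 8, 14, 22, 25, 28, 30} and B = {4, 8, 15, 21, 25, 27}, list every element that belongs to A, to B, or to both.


A ∪ B = all elements in A or B (or both)
A = {3, 6, 8, 14, 22, 25, 28, 30}
B = {4, 8, 15, 21, 25, 27}
A ∪ B = {3, 4, 6, 8, 14, 15, 21, 22, 25, 27, 28, 30}

A ∪ B = {3, 4, 6, 8, 14, 15, 21, 22, 25, 27, 28, 30}


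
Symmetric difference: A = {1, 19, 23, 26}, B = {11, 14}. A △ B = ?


A △ B = (A \ B) ∪ (B \ A) = elements in exactly one of A or B
A \ B = {1, 19, 23, 26}
B \ A = {11, 14}
A △ B = {1, 11, 14, 19, 23, 26}

A △ B = {1, 11, 14, 19, 23, 26}


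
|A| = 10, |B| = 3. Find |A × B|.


|A × B| = |A| × |B|
= 10 × 3
= 30

|A × B| = 30


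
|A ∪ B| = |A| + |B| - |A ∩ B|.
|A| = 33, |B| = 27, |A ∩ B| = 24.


|A ∪ B| = |A| + |B| - |A ∩ B|
= 33 + 27 - 24
= 36

|A ∪ B| = 36


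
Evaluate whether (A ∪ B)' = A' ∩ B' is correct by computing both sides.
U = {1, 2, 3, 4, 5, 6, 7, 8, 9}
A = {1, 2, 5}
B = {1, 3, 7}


LHS: A ∪ B = {1, 2, 3, 5, 7}
(A ∪ B)' = U \ (A ∪ B) = {4, 6, 8, 9}
A' = {3, 4, 6, 7, 8, 9}, B' = {2, 4, 5, 6, 8, 9}
Claimed RHS: A' ∩ B' = {4, 6, 8, 9}
Identity is VALID: LHS = RHS = {4, 6, 8, 9} ✓

Identity is valid. (A ∪ B)' = A' ∩ B' = {4, 6, 8, 9}


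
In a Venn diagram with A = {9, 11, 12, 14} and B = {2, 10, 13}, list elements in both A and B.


A = {9, 11, 12, 14}
B = {2, 10, 13}
Region: in both A and B
Elements: ∅

Elements in both A and B: ∅


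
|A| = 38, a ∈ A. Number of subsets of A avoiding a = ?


Subsets of A avoiding a are subsets of A \ {a}, which has 37 elements.
Count = 2^(n-1) = 2^37
= 137438953472

Number of subsets avoiding a = 137438953472


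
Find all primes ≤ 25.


Checking each candidate:
Condition: primes ≤ 25
Result = {2, 3, 5, 7, 11, 13, 17, 19, 23}

{2, 3, 5, 7, 11, 13, 17, 19, 23}


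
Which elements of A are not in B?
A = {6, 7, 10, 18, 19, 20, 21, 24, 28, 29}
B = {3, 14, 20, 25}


A \ B = elements in A but not in B
A = {6, 7, 10, 18, 19, 20, 21, 24, 28, 29}
B = {3, 14, 20, 25}
Remove from A any elements in B
A \ B = {6, 7, 10, 18, 19, 21, 24, 28, 29}

A \ B = {6, 7, 10, 18, 19, 21, 24, 28, 29}


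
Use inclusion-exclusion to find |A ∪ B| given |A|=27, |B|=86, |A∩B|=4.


|A ∪ B| = |A| + |B| - |A ∩ B|
= 27 + 86 - 4
= 109

|A ∪ B| = 109


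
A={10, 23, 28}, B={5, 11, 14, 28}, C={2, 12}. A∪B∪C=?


A ∪ B = {5, 10, 11, 14, 23, 28}
(A ∪ B) ∪ C = {2, 5, 10, 11, 12, 14, 23, 28}

A ∪ B ∪ C = {2, 5, 10, 11, 12, 14, 23, 28}


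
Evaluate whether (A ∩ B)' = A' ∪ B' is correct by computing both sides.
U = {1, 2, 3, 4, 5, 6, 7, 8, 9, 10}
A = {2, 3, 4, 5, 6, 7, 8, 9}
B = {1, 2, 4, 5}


LHS: A ∩ B = {2, 4, 5}
(A ∩ B)' = U \ (A ∩ B) = {1, 3, 6, 7, 8, 9, 10}
A' = {1, 10}, B' = {3, 6, 7, 8, 9, 10}
Claimed RHS: A' ∪ B' = {1, 3, 6, 7, 8, 9, 10}
Identity is VALID: LHS = RHS = {1, 3, 6, 7, 8, 9, 10} ✓

Identity is valid. (A ∩ B)' = A' ∪ B' = {1, 3, 6, 7, 8, 9, 10}


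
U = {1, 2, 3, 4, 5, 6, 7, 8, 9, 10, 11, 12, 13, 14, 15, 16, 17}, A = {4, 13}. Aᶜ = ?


Aᶜ = U \ A = elements in U but not in A
U = {1, 2, 3, 4, 5, 6, 7, 8, 9, 10, 11, 12, 13, 14, 15, 16, 17}
A = {4, 13}
Aᶜ = {1, 2, 3, 5, 6, 7, 8, 9, 10, 11, 12, 14, 15, 16, 17}

Aᶜ = {1, 2, 3, 5, 6, 7, 8, 9, 10, 11, 12, 14, 15, 16, 17}


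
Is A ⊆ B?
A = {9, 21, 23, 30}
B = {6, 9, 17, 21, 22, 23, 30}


A ⊆ B means every element of A is in B.
All elements of A are in B.
So A ⊆ B.

Yes, A ⊆ B


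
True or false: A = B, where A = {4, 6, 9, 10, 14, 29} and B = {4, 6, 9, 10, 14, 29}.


Two sets are equal iff they have exactly the same elements.
A = {4, 6, 9, 10, 14, 29}
B = {4, 6, 9, 10, 14, 29}
Same elements → A = B

Yes, A = B


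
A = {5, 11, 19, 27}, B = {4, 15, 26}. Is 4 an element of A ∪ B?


A = {5, 11, 19, 27}, B = {4, 15, 26}
A ∪ B = all elements in A or B
A ∪ B = {4, 5, 11, 15, 19, 26, 27}
Checking if 4 ∈ A ∪ B
4 is in A ∪ B → True

4 ∈ A ∪ B


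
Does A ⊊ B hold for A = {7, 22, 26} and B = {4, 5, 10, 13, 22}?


A ⊂ B requires: A ⊆ B AND A ≠ B.
A ⊆ B? No
A ⊄ B, so A is not a proper subset.

No, A is not a proper subset of B


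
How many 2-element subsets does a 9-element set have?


C(n,k) = n! / (k!(n-k)!)
C(9,2) = 9! / (2!7!)
= 36

C(9,2) = 36


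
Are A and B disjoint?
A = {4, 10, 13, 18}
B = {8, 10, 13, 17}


Disjoint means A ∩ B = ∅.
A ∩ B = {10, 13}
A ∩ B ≠ ∅, so A and B are NOT disjoint.

No, A and B are not disjoint (A ∩ B = {10, 13})


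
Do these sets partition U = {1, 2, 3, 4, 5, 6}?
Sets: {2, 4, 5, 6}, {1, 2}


A partition requires: (1) non-empty parts, (2) pairwise disjoint, (3) union = U
Parts: {2, 4, 5, 6}, {1, 2}
Union of parts: {1, 2, 4, 5, 6}
U = {1, 2, 3, 4, 5, 6}
All non-empty? True
Pairwise disjoint? False
Covers U? False

No, not a valid partition


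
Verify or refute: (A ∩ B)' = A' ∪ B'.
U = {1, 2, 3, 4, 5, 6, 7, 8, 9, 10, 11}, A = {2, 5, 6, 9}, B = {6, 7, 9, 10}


LHS: A ∩ B = {6, 9}
(A ∩ B)' = U \ (A ∩ B) = {1, 2, 3, 4, 5, 7, 8, 10, 11}
A' = {1, 3, 4, 7, 8, 10, 11}, B' = {1, 2, 3, 4, 5, 8, 11}
Claimed RHS: A' ∪ B' = {1, 2, 3, 4, 5, 7, 8, 10, 11}
Identity is VALID: LHS = RHS = {1, 2, 3, 4, 5, 7, 8, 10, 11} ✓

Identity is valid. (A ∩ B)' = A' ∪ B' = {1, 2, 3, 4, 5, 7, 8, 10, 11}


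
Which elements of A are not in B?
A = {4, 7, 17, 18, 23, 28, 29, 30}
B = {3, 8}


A \ B = elements in A but not in B
A = {4, 7, 17, 18, 23, 28, 29, 30}
B = {3, 8}
Remove from A any elements in B
A \ B = {4, 7, 17, 18, 23, 28, 29, 30}

A \ B = {4, 7, 17, 18, 23, 28, 29, 30}


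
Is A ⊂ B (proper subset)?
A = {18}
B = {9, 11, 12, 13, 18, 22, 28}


A ⊂ B requires: A ⊆ B AND A ≠ B.
A ⊆ B? Yes
A = B? No
A ⊂ B: Yes (A is a proper subset of B)

Yes, A ⊂ B


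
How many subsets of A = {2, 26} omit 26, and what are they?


A subset of A that omits 26 is a subset of A \ {26}, so there are 2^(n-1) = 2^1 = 2 of them.
Subsets excluding 26: ∅, {2}

Subsets excluding 26 (2 total): ∅, {2}


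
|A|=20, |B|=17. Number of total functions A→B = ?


Each of |A| = 20 inputs maps to any of |B| = 17 outputs.
# functions = |B|^|A| = 17^20
= 4064231406647572522401601

Number of functions = 4064231406647572522401601


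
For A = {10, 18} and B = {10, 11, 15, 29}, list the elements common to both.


A ∩ B = elements in both A and B
A = {10, 18}
B = {10, 11, 15, 29}
A ∩ B = {10}

A ∩ B = {10}
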